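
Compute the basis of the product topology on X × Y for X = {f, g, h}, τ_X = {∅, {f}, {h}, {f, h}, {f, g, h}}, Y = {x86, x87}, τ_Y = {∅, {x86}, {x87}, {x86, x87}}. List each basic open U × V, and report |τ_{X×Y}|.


Basis B = {∅ × ∅, {f} × {x86}, {f} × {x87}, {h} × {x86}, {h} × {x87}, {f} × {x86, x87}, {f, h} × {x86}, {f, h} × {x87}, {h} × {x86, x87}, {f, g, h} × {x86}, {f, g, h} × {x87}, {f, h} × {x86, x87}, {f, g, h} × {x86, x87}}; |τ_{X×Y}| = 25.

Enumerate products U × V with U ∈ τ_X, V ∈ τ_Y (deduplicated):
  ∅ × ∅ = {} (∅)
  {f} × {x86} = {(f,x86)}
  {f} × {x87} = {(f,x87)}
  {h} × {x86} = {(h,x86)}
  {h} × {x87} = {(h,x87)}
  {f} × {x86, x87} = {(f,x86), (f,x87)}
  {f, h} × {x86} = {(f,x86), (h,x86)}
  {f, h} × {x87} = {(f,x87), (h,x87)}
  {h} × {x86, x87} = {(h,x86), (h,x87)}
  {f, g, h} × {x86} = {(f,x86), (g,x86), (h,x86)}
  {f, g, h} × {x87} = {(f,x87), (g,x87), (h,x87)}
  {f, h} × {x86, x87} = {(f,x86), (f,x87), (h,x86), (h,x87)}
  {f, g, h} × {x86, x87} = {(f,x86), (f,x87), (g,x86), (g,x87), (h,x86), (h,x87)}
These 13 distinct sets form the basis B.
Close under arbitrary unions to get τ_{X×Y}; counting gives |τ_{X×Y}| = 25.


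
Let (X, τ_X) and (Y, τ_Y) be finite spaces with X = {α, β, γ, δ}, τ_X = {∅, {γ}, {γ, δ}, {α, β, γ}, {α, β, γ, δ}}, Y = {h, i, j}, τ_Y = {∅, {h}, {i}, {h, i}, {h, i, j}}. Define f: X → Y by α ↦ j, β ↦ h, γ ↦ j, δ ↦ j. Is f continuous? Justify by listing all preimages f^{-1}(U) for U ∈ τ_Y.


f is NOT continuous.

Compute f^{-1}(U) for each U ∈ τ_Y:
  U = ∅: f^{-1}(U) = ∅ ∈ τ_X ✓.
  U = {h}: f^{-1}(U) = {β} ∉ τ_X ✗.
  U = {i}: f^{-1}(U) = ∅ ∈ τ_X ✓.
  U = {h, i}: f^{-1}(U) = {β} ∉ τ_X ✗.
  U = {h, i, j}: f^{-1}(U) = {α, β, γ, δ} ∈ τ_X ✓.
Found U = {h} with f^{-1}(U) = {β} not in τ_X. Therefore f is NOT continuous.


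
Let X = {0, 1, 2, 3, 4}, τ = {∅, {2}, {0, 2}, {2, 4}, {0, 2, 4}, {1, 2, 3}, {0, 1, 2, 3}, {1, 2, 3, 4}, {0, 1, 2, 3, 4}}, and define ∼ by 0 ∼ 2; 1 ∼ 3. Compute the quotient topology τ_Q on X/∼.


X/∼ = {[0=2], [1=3], [4]}; |τ_Q| = 5.

Equivalence classes: [0=2], [1=3], [4].
Quotient map π: X → X/∼ sends 0 ↦ [0=2], 1 ↦ [1=3], 2 ↦ [0=2], 3 ↦ [1=3], 4 ↦ [4].
For each subset V ⊆ X/∼, compute π^{-1}(V) ⊆ X and check whether π^{-1}(V) ∈ τ. V is open in τ_Q iff π^{-1}(V) ∈ τ.
  V = {}: π^{-1}(V) = ∅ ∈ τ ✓.
  V = {[0=2]}: π^{-1}(V) = {0, 2} ∈ τ ✓.
  V = {[1=3]}: π^{-1}(V) = {1, 3} ∉ τ ✗.
  V = {[0=2], [1=3]}: π^{-1}(V) = {0, 1, 2, 3} ∈ τ ✓.
  V = {[4]}: π^{-1}(V) = {4} ∉ τ ✗.
  V = {[0=2], [4]}: π^{-1}(V) = {0, 2, 4} ∈ τ ✓.
  V = {[1=3], [4]}: π^{-1}(V) = {1, 3, 4} ∉ τ ✗.
  V = {[0=2], [1=3], [4]}: π^{-1}(V) = {0, 1, 2, 3, 4} ∈ τ ✓.
Open sets in the quotient: τ_Q = {{}, {[0=2]}, {[0=2], [1=3]}, {[0=2], [4]}, {[0=2], [1=3], [4]}} (5 elements).


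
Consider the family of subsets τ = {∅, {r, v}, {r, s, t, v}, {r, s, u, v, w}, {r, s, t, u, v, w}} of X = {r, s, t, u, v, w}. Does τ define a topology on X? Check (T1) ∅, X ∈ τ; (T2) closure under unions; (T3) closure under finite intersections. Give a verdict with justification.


τ is NOT a topology on X.

Axiom (T1): ∅ ∈ τ? Yes; X ∈ τ? Yes.
Axiom (T2/T3): check pairwise unions and intersections of members of τ.
Counterexample for (T3): {r, s, t, v} ∩ {r, s, u, v, w} = {r, s, v} ∉ τ. Therefore τ is NOT a topology.


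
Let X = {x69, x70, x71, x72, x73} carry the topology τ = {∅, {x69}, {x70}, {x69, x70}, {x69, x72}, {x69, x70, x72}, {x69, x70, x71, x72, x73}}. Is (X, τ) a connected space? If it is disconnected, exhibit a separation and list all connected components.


(X, τ) is connected.

Find clopen sets (U ∈ τ with X ∖ U ∈ τ):
  U = ∅, X ∖ U = {x69, x70, x71, x72, x73} — both open, so U is clopen.
  U = {x69, x70, x71, x72, x73}, X ∖ U = ∅ — both open, so U is clopen.
Only trivial clopens (∅ and X) exist, so (X, τ) is connected.
Compute connected components by grouping points that agree on all clopens:
  component: {x69, x70, x71, x72, x73}


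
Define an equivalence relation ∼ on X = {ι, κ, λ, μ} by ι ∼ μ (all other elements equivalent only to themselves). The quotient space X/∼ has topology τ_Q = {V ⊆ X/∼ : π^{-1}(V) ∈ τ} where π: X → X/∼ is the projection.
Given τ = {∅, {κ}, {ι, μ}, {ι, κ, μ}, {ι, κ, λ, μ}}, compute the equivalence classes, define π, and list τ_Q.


X/∼ = {[ι=μ], [κ], [λ]}; |τ_Q| = 5.

Equivalence classes: [ι=μ], [κ], [λ].
Quotient map π: X → X/∼ sends ι ↦ [ι=μ], κ ↦ [κ], λ ↦ [λ], μ ↦ [ι=μ].
For each subset V ⊆ X/∼, compute π^{-1}(V) ⊆ X and check whether π^{-1}(V) ∈ τ. V is open in τ_Q iff π^{-1}(V) ∈ τ.
  V = {}: π^{-1}(V) = ∅ ∈ τ ✓.
  V = {[ι=μ]}: π^{-1}(V) = {ι, μ} ∈ τ ✓.
  V = {[κ]}: π^{-1}(V) = {κ} ∈ τ ✓.
  V = {[ι=μ], [κ]}: π^{-1}(V) = {ι, κ, μ} ∈ τ ✓.
  V = {[λ]}: π^{-1}(V) = {λ} ∉ τ ✗.
  V = {[ι=μ], [λ]}: π^{-1}(V) = {ι, λ, μ} ∉ τ ✗.
  V = {[κ], [λ]}: π^{-1}(V) = {κ, λ} ∉ τ ✗.
  V = {[ι=μ], [κ], [λ]}: π^{-1}(V) = {ι, κ, λ, μ} ∈ τ ✓.
Open sets in the quotient: τ_Q = {{}, {[ι=μ]}, {[κ]}, {[ι=μ], [κ]}, {[ι=μ], [κ], [λ]}} (5 elements).


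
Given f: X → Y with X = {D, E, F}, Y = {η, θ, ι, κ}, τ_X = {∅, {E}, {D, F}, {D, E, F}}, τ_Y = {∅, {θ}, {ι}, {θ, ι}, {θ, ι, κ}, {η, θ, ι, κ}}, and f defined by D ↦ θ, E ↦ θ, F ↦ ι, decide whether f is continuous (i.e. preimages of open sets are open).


f is NOT continuous.

Compute f^{-1}(U) for each U ∈ τ_Y:
  U = ∅: f^{-1}(U) = ∅ ∈ τ_X ✓.
  U = {θ}: f^{-1}(U) = {D, E} ∉ τ_X ✗.
  U = {ι}: f^{-1}(U) = {F} ∉ τ_X ✗.
  U = {θ, ι}: f^{-1}(U) = {D, E, F} ∈ τ_X ✓.
  U = {θ, ι, κ}: f^{-1}(U) = {D, E, F} ∈ τ_X ✓.
  U = {η, θ, ι, κ}: f^{-1}(U) = {D, E, F} ∈ τ_X ✓.
Found U = {θ} with f^{-1}(U) = {D, E} not in τ_X. Therefore f is NOT continuous.


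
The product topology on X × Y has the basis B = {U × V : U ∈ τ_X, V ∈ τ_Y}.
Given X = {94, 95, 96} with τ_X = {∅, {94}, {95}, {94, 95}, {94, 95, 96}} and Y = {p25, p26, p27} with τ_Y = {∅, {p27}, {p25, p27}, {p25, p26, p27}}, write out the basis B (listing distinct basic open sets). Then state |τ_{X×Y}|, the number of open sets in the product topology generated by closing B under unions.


Basis B = {∅ × ∅, {94} × {p27}, {95} × {p27}, {94} × {p25, p27}, {94, 95} × {p27}, {95} × {p25, p27}, {94} × {p25, p26, p27}, {94, 95, 96} × {p27}, {95} × {p25, p26, p27}, {94, 95} × {p25, p27}, {94, 95} × {p25, p26, p27}, {94, 95, 96} × {p25, p27}, {94, 95, 96} × {p25, p26, p27}}; |τ_{X×Y}| = 30.

Enumerate products U × V with U ∈ τ_X, V ∈ τ_Y (deduplicated):
  ∅ × ∅ = {} (∅)
  {94} × {p27} = {(94,p27)}
  {95} × {p27} = {(95,p27)}
  {94} × {p25, p27} = {(94,p25), (94,p27)}
  {94, 95} × {p27} = {(94,p27), (95,p27)}
  {95} × {p25, p27} = {(95,p25), (95,p27)}
  {94} × {p25, p26, p27} = {(94,p25), (94,p26), (94,p27)}
  {94, 95, 96} × {p27} = {(94,p27), (95,p27), (96,p27)}
  {95} × {p25, p26, p27} = {(95,p25), (95,p26), (95,p27)}
  {94, 95} × {p25, p27} = {(94,p25), (94,p27), (95,p25), (95,p27)}
  {94, 95} × {p25, p26, p27} = {(94,p25), (94,p26), (94,p27), (95,p25), (95,p26), (95,p27)}
  {94, 95, 96} × {p25, p27} = {(94,p25), (94,p27), (95,p25), (95,p27), (96,p25), (96,p27)}
  {94, 95, 96} × {p25, p26, p27} = {(94,p25), (94,p26), (94,p27), (95,p25), (95,p26), (95,p27), (96,p25), (96,p26), (96,p27)}
These 13 distinct sets form the basis B.
Close under arbitrary unions to get τ_{X×Y}; counting gives |τ_{X×Y}| = 30.


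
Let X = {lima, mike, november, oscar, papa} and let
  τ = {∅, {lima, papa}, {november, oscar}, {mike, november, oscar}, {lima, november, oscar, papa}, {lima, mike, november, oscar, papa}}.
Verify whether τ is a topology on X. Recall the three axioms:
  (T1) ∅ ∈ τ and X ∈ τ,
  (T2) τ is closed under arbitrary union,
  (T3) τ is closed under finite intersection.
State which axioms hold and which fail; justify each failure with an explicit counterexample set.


τ IS a topology on X.

Axiom (T1): ∅ ∈ τ? Yes; X ∈ τ? Yes.
Axiom (T2/T3): check pairwise unions and intersections of members of τ.
All pairwise intersections and unions checked — each lies in τ. Therefore τ satisfies (T1), (T2), (T3): it IS a topology on X.


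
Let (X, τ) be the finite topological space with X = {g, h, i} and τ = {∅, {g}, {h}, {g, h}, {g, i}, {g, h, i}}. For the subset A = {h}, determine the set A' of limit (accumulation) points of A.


A' = ∅

For each x ∈ X, list the open sets U ∈ τ with x ∈ U, then check whether U ∩ (A ∖ {x}) ≠ ∅ for every such U.
  x = g: open {g} ∋ x has {g} ∩ (A ∖ {g}) = ∅, so x is NOT a limit point.
  x = h: open {h} ∋ x has {h} ∩ (A ∖ {h}) = ∅, so x is NOT a limit point.
  x = i: open {g, i} ∋ x has {g, i} ∩ (A ∖ {i}) = ∅, so x is NOT a limit point.
Collecting: A' = ∅.


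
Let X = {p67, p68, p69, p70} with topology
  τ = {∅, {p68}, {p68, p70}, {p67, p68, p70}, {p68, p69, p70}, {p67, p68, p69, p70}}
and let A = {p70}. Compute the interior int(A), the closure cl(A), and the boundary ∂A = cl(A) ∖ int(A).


int(A) = ∅, cl(A) = {p67, p69, p70}, ∂A = {p67, p69, p70}.

Closed sets in (X, τ) are complements of opens:
  closed(X, τ) = {∅, {p67}, {p69}, {p67, p69}, {p67, p69, p70}, {p67, p68, p69, p70}}.
int(A) = ⋃ {U ∈ τ : U ⊆ A}. Opens contained in A: ∅.
Taking the union of these: int(A) = ∅.
cl(A) = ⋂ {C closed : A ⊆ C}. Closed sets containing A: {p67, p69, p70}, {p67, p68, p69, p70}.
Intersecting these: cl(A) = {p67, p69, p70}.
∂A = cl(A) ∖ int(A) = {p67, p69, p70} ∖ ∅ = {p67, p69, p70}.


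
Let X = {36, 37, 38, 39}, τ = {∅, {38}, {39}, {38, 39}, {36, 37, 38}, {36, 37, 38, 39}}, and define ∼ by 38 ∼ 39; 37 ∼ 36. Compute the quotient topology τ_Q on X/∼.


X/∼ = {[36=37], [38=39]}; |τ_Q| = 3.

Equivalence classes: [36=37], [38=39].
Quotient map π: X → X/∼ sends 36 ↦ [36=37], 37 ↦ [36=37], 38 ↦ [38=39], 39 ↦ [38=39].
For each subset V ⊆ X/∼, compute π^{-1}(V) ⊆ X and check whether π^{-1}(V) ∈ τ. V is open in τ_Q iff π^{-1}(V) ∈ τ.
  V = {}: π^{-1}(V) = ∅ ∈ τ ✓.
  V = {[36=37]}: π^{-1}(V) = {36, 37} ∉ τ ✗.
  V = {[38=39]}: π^{-1}(V) = {38, 39} ∈ τ ✓.
  V = {[36=37], [38=39]}: π^{-1}(V) = {36, 37, 38, 39} ∈ τ ✓.
Open sets in the quotient: τ_Q = {{}, {[38=39]}, {[36=37], [38=39]}} (3 elements).


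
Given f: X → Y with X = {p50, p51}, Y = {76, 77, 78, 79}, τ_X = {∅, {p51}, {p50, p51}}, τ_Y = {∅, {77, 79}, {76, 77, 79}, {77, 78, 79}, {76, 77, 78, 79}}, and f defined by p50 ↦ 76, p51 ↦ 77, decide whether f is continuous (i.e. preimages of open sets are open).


f IS continuous.

Compute f^{-1}(U) for each U ∈ τ_Y:
  U = ∅: f^{-1}(U) = ∅ ∈ τ_X ✓.
  U = {77, 79}: f^{-1}(U) = {p51} ∈ τ_X ✓.
  U = {76, 77, 79}: f^{-1}(U) = {p50, p51} ∈ τ_X ✓.
  U = {77, 78, 79}: f^{-1}(U) = {p51} ∈ τ_X ✓.
  U = {76, 77, 78, 79}: f^{-1}(U) = {p50, p51} ∈ τ_X ✓.
Every preimage lies in τ_X, so f IS continuous.


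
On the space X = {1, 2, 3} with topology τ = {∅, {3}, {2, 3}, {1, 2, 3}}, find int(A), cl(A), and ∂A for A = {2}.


int(A) = ∅, cl(A) = {1, 2}, ∂A = {1, 2}.

Closed sets in (X, τ) are complements of opens:
  closed(X, τ) = {∅, {1}, {1, 2}, {1, 2, 3}}.
int(A) = ⋃ {U ∈ τ : U ⊆ A}. Opens contained in A: ∅.
Taking the union of these: int(A) = ∅.
cl(A) = ⋂ {C closed : A ⊆ C}. Closed sets containing A: {1, 2}, {1, 2, 3}.
Intersecting these: cl(A) = {1, 2}.
∂A = cl(A) ∖ int(A) = {1, 2} ∖ ∅ = {1, 2}.


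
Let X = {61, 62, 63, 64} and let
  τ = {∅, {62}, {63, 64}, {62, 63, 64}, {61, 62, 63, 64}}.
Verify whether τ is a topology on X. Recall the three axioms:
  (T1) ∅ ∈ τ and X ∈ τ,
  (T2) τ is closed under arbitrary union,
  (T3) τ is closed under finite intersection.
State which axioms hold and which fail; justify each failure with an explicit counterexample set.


τ IS a topology on X.

Axiom (T1): ∅ ∈ τ? Yes; X ∈ τ? Yes.
Axiom (T2/T3): check pairwise unions and intersections of members of τ.
All pairwise intersections and unions checked — each lies in τ. Therefore τ satisfies (T1), (T2), (T3): it IS a topology on X.


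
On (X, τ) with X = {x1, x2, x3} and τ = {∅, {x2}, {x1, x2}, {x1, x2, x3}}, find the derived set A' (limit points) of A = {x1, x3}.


A' = {x3}

For each x ∈ X, list the open sets U ∈ τ with x ∈ U, then check whether U ∩ (A ∖ {x}) ≠ ∅ for every such U.
  x = x1: open {x1, x2} ∋ x has {x1, x2} ∩ (A ∖ {x1}) = ∅, so x is NOT a limit point.
  x = x2: open {x2} ∋ x has {x2} ∩ (A ∖ {x2}) = ∅, so x is NOT a limit point.
  x = x3: opens ∋ x are {x1, x2, x3}; each meets A ∖ {x3}, so x IS a limit point.
Collecting: A' = {x3}.


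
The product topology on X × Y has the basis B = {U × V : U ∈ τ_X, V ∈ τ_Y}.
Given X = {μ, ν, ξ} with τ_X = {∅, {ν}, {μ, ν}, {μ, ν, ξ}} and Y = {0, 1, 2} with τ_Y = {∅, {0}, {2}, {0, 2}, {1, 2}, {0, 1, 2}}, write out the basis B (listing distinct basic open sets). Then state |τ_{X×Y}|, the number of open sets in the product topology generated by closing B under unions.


Basis B = {∅ × ∅, {ν} × {0}, {ν} × {2}, {μ, ν} × {0}, {μ, ν} × {2}, {ν} × {0, 2}, {ν} × {1, 2}, {μ, ν, ξ} × {0}, {μ, ν, ξ} × {2}, {ν} × {0, 1, 2}, {μ, ν} × {0, 2}, {μ, ν} × {1, 2}, {μ, ν} × {0, 1, 2}, {μ, ν, ξ} × {0, 2}, {μ, ν, ξ} × {1, 2}, {μ, ν, ξ} × {0, 1, 2}}; |τ_{X×Y}| = 40.

Enumerate products U × V with U ∈ τ_X, V ∈ τ_Y (deduplicated):
  ∅ × ∅ = {} (∅)
  {ν} × {0} = {(ν,0)}
  {ν} × {2} = {(ν,2)}
  {μ, ν} × {0} = {(μ,0), (ν,0)}
  {μ, ν} × {2} = {(μ,2), (ν,2)}
  {ν} × {0, 2} = {(ν,0), (ν,2)}
  {ν} × {1, 2} = {(ν,1), (ν,2)}
  {μ, ν, ξ} × {0} = {(μ,0), (ν,0), (ξ,0)}
  {μ, ν, ξ} × {2} = {(μ,2), (ν,2), (ξ,2)}
  {ν} × {0, 1, 2} = {(ν,0), (ν,1), (ν,2)}
  {μ, ν} × {0, 2} = {(μ,0), (μ,2), (ν,0), (ν,2)}
  {μ, ν} × {1, 2} = {(μ,1), (μ,2), (ν,1), (ν,2)}
  {μ, ν} × {0, 1, 2} = {(μ,0), (μ,1), (μ,2), (ν,0), (ν,1), (ν,2)}
  {μ, ν, ξ} × {0, 2} = {(μ,0), (μ,2), (ν,0), (ν,2), (ξ,0), (ξ,2)}
  {μ, ν, ξ} × {1, 2} = {(μ,1), (μ,2), (ν,1), (ν,2), (ξ,1), (ξ,2)}
  {μ, ν, ξ} × {0, 1, 2} = {(μ,0), (μ,1), (μ,2), (ν,0), (ν,1), (ν,2), (ξ,0), (ξ,1), (ξ,2)}
These 16 distinct sets form the basis B.
Close under arbitrary unions to get τ_{X×Y}; counting gives |τ_{X×Y}| = 40.


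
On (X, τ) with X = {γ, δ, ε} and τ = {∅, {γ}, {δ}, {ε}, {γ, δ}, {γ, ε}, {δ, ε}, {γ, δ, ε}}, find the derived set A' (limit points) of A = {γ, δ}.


A' = ∅

For each x ∈ X, list the open sets U ∈ τ with x ∈ U, then check whether U ∩ (A ∖ {x}) ≠ ∅ for every such U.
  x = γ: open {γ} ∋ x has {γ} ∩ (A ∖ {γ}) = ∅, so x is NOT a limit point.
  x = δ: open {δ} ∋ x has {δ} ∩ (A ∖ {δ}) = ∅, so x is NOT a limit point.
  x = ε: open {ε} ∋ x has {ε} ∩ (A ∖ {ε}) = ∅, so x is NOT a limit point.
Collecting: A' = ∅.


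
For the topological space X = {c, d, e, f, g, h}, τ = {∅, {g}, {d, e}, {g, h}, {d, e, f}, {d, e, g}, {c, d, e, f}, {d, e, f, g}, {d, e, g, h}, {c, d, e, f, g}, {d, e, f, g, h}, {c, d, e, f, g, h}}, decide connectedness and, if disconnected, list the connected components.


(X, τ) is disconnected; components = [{g, h}, {c, d, e, f}].

Find clopen sets (U ∈ τ with X ∖ U ∈ τ):
  U = ∅, X ∖ U = {c, d, e, f, g, h} — both open, so U is clopen.
  U = {g, h}, X ∖ U = {c, d, e, f} — both open, so U is clopen.
  U = {c, d, e, f}, X ∖ U = {g, h} — both open, so U is clopen.
  U = {c, d, e, f, g, h}, X ∖ U = ∅ — both open, so U is clopen.
Nontrivial clopen(s) exist: e.g. {g, h}. So (X, τ) is disconnected.
Compute connected components by grouping points that agree on all clopens:
  component: {g, h}
  component: {c, d, e, f}


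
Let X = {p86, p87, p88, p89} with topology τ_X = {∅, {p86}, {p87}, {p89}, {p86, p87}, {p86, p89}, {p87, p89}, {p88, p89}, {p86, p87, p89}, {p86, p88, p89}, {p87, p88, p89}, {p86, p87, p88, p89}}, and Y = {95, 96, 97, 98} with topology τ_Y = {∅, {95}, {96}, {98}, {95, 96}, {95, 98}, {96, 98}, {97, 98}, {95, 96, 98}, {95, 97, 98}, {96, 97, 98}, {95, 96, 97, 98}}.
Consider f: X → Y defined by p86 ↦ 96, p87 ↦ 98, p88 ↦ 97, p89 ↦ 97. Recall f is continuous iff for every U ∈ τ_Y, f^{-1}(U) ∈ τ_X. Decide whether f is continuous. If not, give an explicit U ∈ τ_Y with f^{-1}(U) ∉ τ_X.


f IS continuous.

Compute f^{-1}(U) for each U ∈ τ_Y:
  U = ∅: f^{-1}(U) = ∅ ∈ τ_X ✓.
  U = {95}: f^{-1}(U) = ∅ ∈ τ_X ✓.
  U = {96}: f^{-1}(U) = {p86} ∈ τ_X ✓.
  U = {98}: f^{-1}(U) = {p87} ∈ τ_X ✓.
  U = {95, 96}: f^{-1}(U) = {p86} ∈ τ_X ✓.
  U = {95, 98}: f^{-1}(U) = {p87} ∈ τ_X ✓.
  U = {96, 98}: f^{-1}(U) = {p86, p87} ∈ τ_X ✓.
  U = {97, 98}: f^{-1}(U) = {p87, p88, p89} ∈ τ_X ✓.
  U = {95, 96, 98}: f^{-1}(U) = {p86, p87} ∈ τ_X ✓.
  U = {95, 97, 98}: f^{-1}(U) = {p87, p88, p89} ∈ τ_X ✓.
  U = {96, 97, 98}: f^{-1}(U) = {p86, p87, p88, p89} ∈ τ_X ✓.
  U = {95, 96, 97, 98}: f^{-1}(U) = {p86, p87, p88, p89} ∈ τ_X ✓.
Every preimage lies in τ_X, so f IS continuous.


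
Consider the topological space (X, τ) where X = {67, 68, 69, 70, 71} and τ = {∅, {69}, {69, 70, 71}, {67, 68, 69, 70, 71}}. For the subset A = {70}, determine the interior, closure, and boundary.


int(A) = ∅, cl(A) = {67, 68, 70, 71}, ∂A = {67, 68, 70, 71}.

Closed sets in (X, τ) are complements of opens:
  closed(X, τ) = {∅, {67, 68}, {67, 68, 70, 71}, {67, 68, 69, 70, 71}}.
int(A) = ⋃ {U ∈ τ : U ⊆ A}. Opens contained in A: ∅.
Taking the union of these: int(A) = ∅.
cl(A) = ⋂ {C closed : A ⊆ C}. Closed sets containing A: {67, 68, 70, 71}, {67, 68, 69, 70, 71}.
Intersecting these: cl(A) = {67, 68, 70, 71}.
∂A = cl(A) ∖ int(A) = {67, 68, 70, 71} ∖ ∅ = {67, 68, 70, 71}.


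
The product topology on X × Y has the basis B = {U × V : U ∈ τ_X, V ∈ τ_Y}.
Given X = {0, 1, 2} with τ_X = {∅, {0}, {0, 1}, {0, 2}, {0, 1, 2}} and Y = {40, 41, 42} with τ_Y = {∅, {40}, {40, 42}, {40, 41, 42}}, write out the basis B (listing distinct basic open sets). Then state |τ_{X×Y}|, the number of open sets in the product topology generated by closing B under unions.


Basis B = {∅ × ∅, {0} × {40}, {0} × {40, 42}, {0, 1} × {40}, {0, 2} × {40}, {0} × {40, 41, 42}, {0, 1, 2} × {40}, {0, 1} × {40, 42}, {0, 2} × {40, 42}, {0, 1} × {40, 41, 42}, {0, 2} × {40, 41, 42}, {0, 1, 2} × {40, 42}, {0, 1, 2} × {40, 41, 42}}; |τ_{X×Y}| = 30.

Enumerate products U × V with U ∈ τ_X, V ∈ τ_Y (deduplicated):
  ∅ × ∅ = {} (∅)
  {0} × {40} = {(0,40)}
  {0} × {40, 42} = {(0,40), (0,42)}
  {0, 1} × {40} = {(0,40), (1,40)}
  {0, 2} × {40} = {(0,40), (2,40)}
  {0} × {40, 41, 42} = {(0,40), (0,41), (0,42)}
  {0, 1, 2} × {40} = {(0,40), (1,40), (2,40)}
  {0, 1} × {40, 42} = {(0,40), (0,42), (1,40), (1,42)}
  {0, 2} × {40, 42} = {(0,40), (0,42), (2,40), (2,42)}
  {0, 1} × {40, 41, 42} = {(0,40), (0,41), (0,42), (1,40), (1,41), (1,42)}
  {0, 2} × {40, 41, 42} = {(0,40), (0,41), (0,42), (2,40), (2,41), (2,42)}
  {0, 1, 2} × {40, 42} = {(0,40), (0,42), (1,40), (1,42), (2,40), (2,42)}
  {0, 1, 2} × {40, 41, 42} = {(0,40), (0,41), (0,42), (1,40), (1,41), (1,42), (2,40), (2,41), (2,42)}
These 13 distinct sets form the basis B.
Close under arbitrary unions to get τ_{X×Y}; counting gives |τ_{X×Y}| = 30.


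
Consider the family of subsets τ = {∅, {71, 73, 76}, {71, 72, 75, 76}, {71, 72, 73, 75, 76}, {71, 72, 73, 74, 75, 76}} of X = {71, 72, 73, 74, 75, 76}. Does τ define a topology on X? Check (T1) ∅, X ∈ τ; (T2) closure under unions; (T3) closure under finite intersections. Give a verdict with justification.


τ is NOT a topology on X.

Axiom (T1): ∅ ∈ τ? Yes; X ∈ τ? Yes.
Axiom (T2/T3): check pairwise unions and intersections of members of τ.
Counterexample for (T3): {71, 73, 76} ∩ {71, 72, 75, 76} = {71, 76} ∉ τ. Therefore τ is NOT a topology.


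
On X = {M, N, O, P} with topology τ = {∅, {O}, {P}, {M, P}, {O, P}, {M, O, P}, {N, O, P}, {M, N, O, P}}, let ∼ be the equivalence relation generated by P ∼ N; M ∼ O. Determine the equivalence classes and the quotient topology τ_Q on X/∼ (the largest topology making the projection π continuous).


X/∼ = {[M=O], [N=P]}; |τ_Q| = 2.

Equivalence classes: [M=O], [N=P].
Quotient map π: X → X/∼ sends M ↦ [M=O], N ↦ [N=P], O ↦ [M=O], P ↦ [N=P].
For each subset V ⊆ X/∼, compute π^{-1}(V) ⊆ X and check whether π^{-1}(V) ∈ τ. V is open in τ_Q iff π^{-1}(V) ∈ τ.
  V = {}: π^{-1}(V) = ∅ ∈ τ ✓.
  V = {[M=O]}: π^{-1}(V) = {M, O} ∉ τ ✗.
  V = {[N=P]}: π^{-1}(V) = {N, P} ∉ τ ✗.
  V = {[M=O], [N=P]}: π^{-1}(V) = {M, N, O, P} ∈ τ ✓.
Open sets in the quotient: τ_Q = {{}, {[M=O], [N=P]}} (2 elements).


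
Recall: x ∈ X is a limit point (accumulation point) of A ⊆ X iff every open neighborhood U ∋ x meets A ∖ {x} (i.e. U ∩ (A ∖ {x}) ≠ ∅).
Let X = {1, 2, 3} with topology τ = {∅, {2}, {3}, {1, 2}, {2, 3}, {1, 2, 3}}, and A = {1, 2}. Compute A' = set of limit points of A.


A' = {1}

For each x ∈ X, list the open sets U ∈ τ with x ∈ U, then check whether U ∩ (A ∖ {x}) ≠ ∅ for every such U.
  x = 1: opens ∋ x are {1, 2}, {1, 2, 3}; each meets A ∖ {1}, so x IS a limit point.
  x = 2: open {2} ∋ x has {2} ∩ (A ∖ {2}) = ∅, so x is NOT a limit point.
  x = 3: open {3} ∋ x has {3} ∩ (A ∖ {3}) = ∅, so x is NOT a limit point.
Collecting: A' = {1}.


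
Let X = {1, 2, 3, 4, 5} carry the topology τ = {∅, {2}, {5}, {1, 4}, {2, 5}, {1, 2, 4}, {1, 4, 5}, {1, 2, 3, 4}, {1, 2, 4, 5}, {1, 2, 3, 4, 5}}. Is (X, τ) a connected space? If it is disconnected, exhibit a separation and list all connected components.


(X, τ) is disconnected; components = [{5}, {1, 2, 3, 4}].

Find clopen sets (U ∈ τ with X ∖ U ∈ τ):
  U = ∅, X ∖ U = {1, 2, 3, 4, 5} — both open, so U is clopen.
  U = {5}, X ∖ U = {1, 2, 3, 4} — both open, so U is clopen.
  U = {1, 2, 3, 4}, X ∖ U = {5} — both open, so U is clopen.
  U = {1, 2, 3, 4, 5}, X ∖ U = ∅ — both open, so U is clopen.
Nontrivial clopen(s) exist: e.g. {1, 2, 3, 4}. So (X, τ) is disconnected.
Compute connected components by grouping points that agree on all clopens:
  component: {5}
  component: {1, 2, 3, 4}


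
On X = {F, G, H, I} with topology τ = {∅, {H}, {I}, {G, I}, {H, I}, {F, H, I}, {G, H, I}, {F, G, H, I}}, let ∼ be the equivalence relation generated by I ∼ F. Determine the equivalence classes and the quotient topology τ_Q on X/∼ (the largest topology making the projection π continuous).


X/∼ = {[F=I], [G], [H]}; |τ_Q| = 4.

Equivalence classes: [F=I], [G], [H].
Quotient map π: X → X/∼ sends F ↦ [F=I], G ↦ [G], H ↦ [H], I ↦ [F=I].
For each subset V ⊆ X/∼, compute π^{-1}(V) ⊆ X and check whether π^{-1}(V) ∈ τ. V is open in τ_Q iff π^{-1}(V) ∈ τ.
  V = {}: π^{-1}(V) = ∅ ∈ τ ✓.
  V = {[F=I]}: π^{-1}(V) = {F, I} ∉ τ ✗.
  V = {[G]}: π^{-1}(V) = {G} ∉ τ ✗.
  V = {[F=I], [G]}: π^{-1}(V) = {F, G, I} ∉ τ ✗.
  V = {[H]}: π^{-1}(V) = {H} ∈ τ ✓.
  V = {[F=I], [H]}: π^{-1}(V) = {F, H, I} ∈ τ ✓.
  V = {[G], [H]}: π^{-1}(V) = {G, H} ∉ τ ✗.
  V = {[F=I], [G], [H]}: π^{-1}(V) = {F, G, H, I} ∈ τ ✓.
Open sets in the quotient: τ_Q = {{}, {[H]}, {[F=I], [H]}, {[F=I], [G], [H]}} (4 elements).


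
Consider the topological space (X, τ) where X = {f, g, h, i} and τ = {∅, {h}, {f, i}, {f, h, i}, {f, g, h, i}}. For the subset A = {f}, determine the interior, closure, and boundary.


int(A) = ∅, cl(A) = {f, g, i}, ∂A = {f, g, i}.

Closed sets in (X, τ) are complements of opens:
  closed(X, τ) = {∅, {g}, {g, h}, {f, g, i}, {f, g, h, i}}.
int(A) = ⋃ {U ∈ τ : U ⊆ A}. Opens contained in A: ∅.
Taking the union of these: int(A) = ∅.
cl(A) = ⋂ {C closed : A ⊆ C}. Closed sets containing A: {f, g, i}, {f, g, h, i}.
Intersecting these: cl(A) = {f, g, i}.
∂A = cl(A) ∖ int(A) = {f, g, i} ∖ ∅ = {f, g, i}.


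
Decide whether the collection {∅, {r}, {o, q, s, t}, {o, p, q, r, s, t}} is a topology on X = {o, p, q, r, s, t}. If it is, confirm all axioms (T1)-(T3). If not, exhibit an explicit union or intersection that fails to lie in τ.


τ is NOT a topology on X.

Axiom (T1): ∅ ∈ τ? Yes; X ∈ τ? Yes.
Axiom (T2/T3): check pairwise unions and intersections of members of τ.
Counterexample for (T2): {r} ∪ {o, q, s, t} = {o, q, r, s, t} ∉ τ. Therefore τ is NOT a topology.


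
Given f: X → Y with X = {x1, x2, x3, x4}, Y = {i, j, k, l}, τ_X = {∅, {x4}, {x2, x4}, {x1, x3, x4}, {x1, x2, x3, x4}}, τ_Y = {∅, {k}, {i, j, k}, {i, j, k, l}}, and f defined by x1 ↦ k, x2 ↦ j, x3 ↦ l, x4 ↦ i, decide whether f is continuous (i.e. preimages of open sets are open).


f is NOT continuous.

Compute f^{-1}(U) for each U ∈ τ_Y:
  U = ∅: f^{-1}(U) = ∅ ∈ τ_X ✓.
  U = {k}: f^{-1}(U) = {x1} ∉ τ_X ✗.
  U = {i, j, k}: f^{-1}(U) = {x1, x2, x4} ∉ τ_X ✗.
  U = {i, j, k, l}: f^{-1}(U) = {x1, x2, x3, x4} ∈ τ_X ✓.
Found U = {k} with f^{-1}(U) = {x1} not in τ_X. Therefore f is NOT continuous.


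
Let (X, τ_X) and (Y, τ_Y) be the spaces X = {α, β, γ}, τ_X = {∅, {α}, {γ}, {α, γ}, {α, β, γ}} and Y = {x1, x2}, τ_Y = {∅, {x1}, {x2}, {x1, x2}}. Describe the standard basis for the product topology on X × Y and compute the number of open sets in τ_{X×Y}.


Basis B = {∅ × ∅, {α} × {x1}, {α} × {x2}, {γ} × {x1}, {γ} × {x2}, {α} × {x1, x2}, {α, γ} × {x1}, {α, γ} × {x2}, {γ} × {x1, x2}, {α, β, γ} × {x1}, {α, β, γ} × {x2}, {α, γ} × {x1, x2}, {α, β, γ} × {x1, x2}}; |τ_{X×Y}| = 25.

Enumerate products U × V with U ∈ τ_X, V ∈ τ_Y (deduplicated):
  ∅ × ∅ = {} (∅)
  {α} × {x1} = {(α,x1)}
  {α} × {x2} = {(α,x2)}
  {γ} × {x1} = {(γ,x1)}
  {γ} × {x2} = {(γ,x2)}
  {α} × {x1, x2} = {(α,x1), (α,x2)}
  {α, γ} × {x1} = {(α,x1), (γ,x1)}
  {α, γ} × {x2} = {(α,x2), (γ,x2)}
  {γ} × {x1, x2} = {(γ,x1), (γ,x2)}
  {α, β, γ} × {x1} = {(α,x1), (β,x1), (γ,x1)}
  {α, β, γ} × {x2} = {(α,x2), (β,x2), (γ,x2)}
  {α, γ} × {x1, x2} = {(α,x1), (α,x2), (γ,x1), (γ,x2)}
  {α, β, γ} × {x1, x2} = {(α,x1), (α,x2), (β,x1), (β,x2), (γ,x1), (γ,x2)}
These 13 distinct sets form the basis B.
Close under arbitrary unions to get τ_{X×Y}; counting gives |τ_{X×Y}| = 25.


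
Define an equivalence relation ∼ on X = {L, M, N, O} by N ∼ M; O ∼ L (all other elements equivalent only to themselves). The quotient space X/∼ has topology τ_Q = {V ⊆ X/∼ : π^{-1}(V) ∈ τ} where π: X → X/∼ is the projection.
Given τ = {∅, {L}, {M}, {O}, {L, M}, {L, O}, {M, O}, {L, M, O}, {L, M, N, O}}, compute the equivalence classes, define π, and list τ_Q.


X/∼ = {[L=O], [M=N]}; |τ_Q| = 3.

Equivalence classes: [L=O], [M=N].
Quotient map π: X → X/∼ sends L ↦ [L=O], M ↦ [M=N], N ↦ [M=N], O ↦ [L=O].
For each subset V ⊆ X/∼, compute π^{-1}(V) ⊆ X and check whether π^{-1}(V) ∈ τ. V is open in τ_Q iff π^{-1}(V) ∈ τ.
  V = {}: π^{-1}(V) = ∅ ∈ τ ✓.
  V = {[L=O]}: π^{-1}(V) = {L, O} ∈ τ ✓.
  V = {[M=N]}: π^{-1}(V) = {M, N} ∉ τ ✗.
  V = {[L=O], [M=N]}: π^{-1}(V) = {L, M, N, O} ∈ τ ✓.
Open sets in the quotient: τ_Q = {{}, {[L=O]}, {[L=O], [M=N]}} (3 elements).


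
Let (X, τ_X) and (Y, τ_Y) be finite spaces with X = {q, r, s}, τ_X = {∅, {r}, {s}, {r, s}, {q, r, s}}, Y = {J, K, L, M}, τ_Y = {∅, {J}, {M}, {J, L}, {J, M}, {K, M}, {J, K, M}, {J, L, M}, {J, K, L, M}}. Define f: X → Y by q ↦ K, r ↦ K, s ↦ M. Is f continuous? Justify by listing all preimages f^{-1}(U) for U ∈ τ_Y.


f IS continuous.

Compute f^{-1}(U) for each U ∈ τ_Y:
  U = ∅: f^{-1}(U) = ∅ ∈ τ_X ✓.
  U = {J}: f^{-1}(U) = ∅ ∈ τ_X ✓.
  U = {M}: f^{-1}(U) = {s} ∈ τ_X ✓.
  U = {J, L}: f^{-1}(U) = ∅ ∈ τ_X ✓.
  U = {J, M}: f^{-1}(U) = {s} ∈ τ_X ✓.
  U = {K, M}: f^{-1}(U) = {q, r, s} ∈ τ_X ✓.
  U = {J, K, M}: f^{-1}(U) = {q, r, s} ∈ τ_X ✓.
  U = {J, L, M}: f^{-1}(U) = {s} ∈ τ_X ✓.
  U = {J, K, L, M}: f^{-1}(U) = {q, r, s} ∈ τ_X ✓.
Every preimage lies in τ_X, so f IS continuous.


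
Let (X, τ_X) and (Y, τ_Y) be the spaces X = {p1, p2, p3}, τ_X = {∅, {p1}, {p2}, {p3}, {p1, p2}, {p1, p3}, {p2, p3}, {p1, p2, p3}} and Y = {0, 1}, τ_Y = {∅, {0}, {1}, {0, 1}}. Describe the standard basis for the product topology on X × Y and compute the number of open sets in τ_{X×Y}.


Basis B = {∅ × ∅, {p1} × {0}, {p1} × {1}, {p2} × {0}, {p2} × {1}, {p3} × {0}, {p3} × {1}, {p1} × {0, 1}, {p1, p2} × {0}, {p1, p3} × {0}, {p1, p2} × {1}, {p1, p3} × {1}, {p2} × {0, 1}, {p2, p3} × {0}, {p2, p3} × {1}, {p3} × {0, 1}, {p1, p2, p3} × {0}, {p1, p2, p3} × {1}, {p1, p2} × {0, 1}, {p1, p3} × {0, 1}, {p2, p3} × {0, 1}, {p1, p2, p3} × {0, 1}}; |τ_{X×Y}| = 64.

Enumerate products U × V with U ∈ τ_X, V ∈ τ_Y (deduplicated):
  ∅ × ∅ = {} (∅)
  {p1} × {0} = {(p1,0)}
  {p1} × {1} = {(p1,1)}
  {p2} × {0} = {(p2,0)}
  {p2} × {1} = {(p2,1)}
  {p3} × {0} = {(p3,0)}
  {p3} × {1} = {(p3,1)}
  {p1} × {0, 1} = {(p1,0), (p1,1)}
  {p1, p2} × {0} = {(p1,0), (p2,0)}
  {p1, p3} × {0} = {(p1,0), (p3,0)}
  {p1, p2} × {1} = {(p1,1), (p2,1)}
  {p1, p3} × {1} = {(p1,1), (p3,1)}
  {p2} × {0, 1} = {(p2,0), (p2,1)}
  {p2, p3} × {0} = {(p2,0), (p3,0)}
  {p2, p3} × {1} = {(p2,1), (p3,1)}
  {p3} × {0, 1} = {(p3,0), (p3,1)}
  {p1, p2, p3} × {0} = {(p1,0), (p2,0), (p3,0)}
  {p1, p2, p3} × {1} = {(p1,1), (p2,1), (p3,1)}
  {p1, p2} × {0, 1} = {(p1,0), (p1,1), (p2,0), (p2,1)}
  {p1, p3} × {0, 1} = {(p1,0), (p1,1), (p3,0), (p3,1)}
  {p2, p3} × {0, 1} = {(p2,0), (p2,1), (p3,0), (p3,1)}
  {p1, p2, p3} × {0, 1} = {(p1,0), (p1,1), (p2,0), (p2,1), (p3,0), (p3,1)}
These 22 distinct sets form the basis B.
Close under arbitrary unions to get τ_{X×Y}; counting gives |τ_{X×Y}| = 64.


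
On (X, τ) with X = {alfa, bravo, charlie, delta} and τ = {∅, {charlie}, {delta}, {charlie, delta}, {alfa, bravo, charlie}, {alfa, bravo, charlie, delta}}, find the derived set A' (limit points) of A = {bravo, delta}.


A' = {alfa}

For each x ∈ X, list the open sets U ∈ τ with x ∈ U, then check whether U ∩ (A ∖ {x}) ≠ ∅ for every such U.
  x = alfa: opens ∋ x are {alfa, bravo, charlie}, {alfa, bravo, charlie, delta}; each meets A ∖ {alfa}, so x IS a limit point.
  x = bravo: open {alfa, bravo, charlie} ∋ x has {alfa, bravo, charlie} ∩ (A ∖ {bravo}) = ∅, so x is NOT a limit point.
  x = charlie: open {charlie} ∋ x has {charlie} ∩ (A ∖ {charlie}) = ∅, so x is NOT a limit point.
  x = delta: open {delta} ∋ x has {delta} ∩ (A ∖ {delta}) = ∅, so x is NOT a limit point.
Collecting: A' = {alfa}.


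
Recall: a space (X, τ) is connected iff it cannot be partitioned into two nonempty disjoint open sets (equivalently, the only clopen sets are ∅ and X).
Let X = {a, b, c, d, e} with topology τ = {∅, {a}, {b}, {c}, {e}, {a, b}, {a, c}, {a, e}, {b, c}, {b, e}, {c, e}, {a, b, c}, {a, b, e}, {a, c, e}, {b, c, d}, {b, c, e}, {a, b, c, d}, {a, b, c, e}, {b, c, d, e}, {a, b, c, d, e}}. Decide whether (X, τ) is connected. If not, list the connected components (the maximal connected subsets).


(X, τ) is disconnected; components = [{a}, {e}, {b, c, d}].

Find clopen sets (U ∈ τ with X ∖ U ∈ τ):
  U = ∅, X ∖ U = {a, b, c, d, e} — both open, so U is clopen.
  U = {a}, X ∖ U = {b, c, d, e} — both open, so U is clopen.
  U = {e}, X ∖ U = {a, b, c, d} — both open, so U is clopen.
  U = {a, e}, X ∖ U = {b, c, d} — both open, so U is clopen.
  U = {b, c, d}, X ∖ U = {a, e} — both open, so U is clopen.
  U = {a, b, c, d}, X ∖ U = {e} — both open, so U is clopen.
  U = {b, c, d, e}, X ∖ U = {a} — both open, so U is clopen.
  U = {a, b, c, d, e}, X ∖ U = ∅ — both open, so U is clopen.
Nontrivial clopen(s) exist: e.g. {b, c, d, e}. So (X, τ) is disconnected.
Compute connected components by grouping points that agree on all clopens:
  component: {a}
  component: {e}
  component: {b, c, d}


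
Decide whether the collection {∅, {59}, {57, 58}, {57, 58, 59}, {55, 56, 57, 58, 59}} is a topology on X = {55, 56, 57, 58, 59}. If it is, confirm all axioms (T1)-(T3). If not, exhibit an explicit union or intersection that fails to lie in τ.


τ IS a topology on X.

Axiom (T1): ∅ ∈ τ? Yes; X ∈ τ? Yes.
Axiom (T2/T3): check pairwise unions and intersections of members of τ.
All pairwise intersections and unions checked — each lies in τ. Therefore τ satisfies (T1), (T2), (T3): it IS a topology on X.


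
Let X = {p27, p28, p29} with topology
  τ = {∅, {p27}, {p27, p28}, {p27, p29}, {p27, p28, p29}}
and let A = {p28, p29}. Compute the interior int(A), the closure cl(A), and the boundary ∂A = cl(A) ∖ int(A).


int(A) = ∅, cl(A) = {p28, p29}, ∂A = {p28, p29}.

Closed sets in (X, τ) are complements of opens:
  closed(X, τ) = {∅, {p28}, {p29}, {p28, p29}, {p27, p28, p29}}.
int(A) = ⋃ {U ∈ τ : U ⊆ A}. Opens contained in A: ∅.
Taking the union of these: int(A) = ∅.
cl(A) = ⋂ {C closed : A ⊆ C}. Closed sets containing A: {p28, p29}, {p27, p28, p29}.
Intersecting these: cl(A) = {p28, p29}.
∂A = cl(A) ∖ int(A) = {p28, p29} ∖ ∅ = {p28, p29}.


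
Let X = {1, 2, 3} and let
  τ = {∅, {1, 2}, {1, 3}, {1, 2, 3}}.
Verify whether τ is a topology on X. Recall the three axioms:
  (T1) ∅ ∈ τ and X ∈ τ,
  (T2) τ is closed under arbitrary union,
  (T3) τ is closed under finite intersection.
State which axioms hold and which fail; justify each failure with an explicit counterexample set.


τ is NOT a topology on X.

Axiom (T1): ∅ ∈ τ? Yes; X ∈ τ? Yes.
Axiom (T2/T3): check pairwise unions and intersections of members of τ.
Counterexample for (T3): {1, 2} ∩ {1, 3} = {1} ∉ τ. Therefore τ is NOT a topology.


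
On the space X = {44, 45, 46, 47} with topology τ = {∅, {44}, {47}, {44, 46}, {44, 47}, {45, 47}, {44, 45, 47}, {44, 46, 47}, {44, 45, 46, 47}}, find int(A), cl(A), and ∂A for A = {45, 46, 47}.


int(A) = {45, 47}, cl(A) = {45, 46, 47}, ∂A = {46}.

Closed sets in (X, τ) are complements of opens:
  closed(X, τ) = {∅, {45}, {46}, {44, 46}, {45, 46}, {45, 47}, {44, 45, 46}, {45, 46, 47}, {44, 45, 46, 47}}.
int(A) = ⋃ {U ∈ τ : U ⊆ A}. Opens contained in A: ∅, {47}, {45, 47}.
Taking the union of these: int(A) = {45, 47}.
cl(A) = ⋂ {C closed : A ⊆ C}. Closed sets containing A: {45, 46, 47}, {44, 45, 46, 47}.
Intersecting these: cl(A) = {45, 46, 47}.
∂A = cl(A) ∖ int(A) = {45, 46, 47} ∖ {45, 47} = {46}.


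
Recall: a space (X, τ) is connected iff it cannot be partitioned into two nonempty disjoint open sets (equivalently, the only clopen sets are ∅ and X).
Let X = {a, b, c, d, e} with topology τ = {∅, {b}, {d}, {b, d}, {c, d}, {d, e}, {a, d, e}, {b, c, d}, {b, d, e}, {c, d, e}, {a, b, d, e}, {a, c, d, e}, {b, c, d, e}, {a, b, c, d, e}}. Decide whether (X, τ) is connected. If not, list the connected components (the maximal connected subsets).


(X, τ) is disconnected; components = [{b}, {a, c, d, e}].

Find clopen sets (U ∈ τ with X ∖ U ∈ τ):
  U = ∅, X ∖ U = {a, b, c, d, e} — both open, so U is clopen.
  U = {b}, X ∖ U = {a, c, d, e} — both open, so U is clopen.
  U = {a, c, d, e}, X ∖ U = {b} — both open, so U is clopen.
  U = {a, b, c, d, e}, X ∖ U = ∅ — both open, so U is clopen.
Nontrivial clopen(s) exist: e.g. {b}. So (X, τ) is disconnected.
Compute connected components by grouping points that agree on all clopens:
  component: {b}
  component: {a, c, d, e}


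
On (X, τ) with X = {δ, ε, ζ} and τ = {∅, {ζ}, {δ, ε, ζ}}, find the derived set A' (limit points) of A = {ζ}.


A' = {δ, ε}

For each x ∈ X, list the open sets U ∈ τ with x ∈ U, then check whether U ∩ (A ∖ {x}) ≠ ∅ for every such U.
  x = δ: opens ∋ x are {δ, ε, ζ}; each meets A ∖ {δ}, so x IS a limit point.
  x = ε: opens ∋ x are {δ, ε, ζ}; each meets A ∖ {ε}, so x IS a limit point.
  x = ζ: open {ζ} ∋ x has {ζ} ∩ (A ∖ {ζ}) = ∅, so x is NOT a limit point.
Collecting: A' = {δ, ε}.


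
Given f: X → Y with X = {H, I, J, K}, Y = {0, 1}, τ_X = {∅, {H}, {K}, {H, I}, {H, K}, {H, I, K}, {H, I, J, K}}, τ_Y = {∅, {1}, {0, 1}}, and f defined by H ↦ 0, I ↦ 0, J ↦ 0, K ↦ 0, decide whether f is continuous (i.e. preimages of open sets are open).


f IS continuous.

Compute f^{-1}(U) for each U ∈ τ_Y:
  U = ∅: f^{-1}(U) = ∅ ∈ τ_X ✓.
  U = {1}: f^{-1}(U) = ∅ ∈ τ_X ✓.
  U = {0, 1}: f^{-1}(U) = {H, I, J, K} ∈ τ_X ✓.
Every preimage lies in τ_X, so f IS continuous.


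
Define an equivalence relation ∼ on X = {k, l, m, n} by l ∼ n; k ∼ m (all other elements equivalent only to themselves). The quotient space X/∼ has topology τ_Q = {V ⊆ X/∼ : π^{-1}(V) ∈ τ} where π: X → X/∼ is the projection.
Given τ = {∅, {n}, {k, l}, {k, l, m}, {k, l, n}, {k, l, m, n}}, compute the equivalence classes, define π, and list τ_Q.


X/∼ = {[k=m], [l=n]}; |τ_Q| = 2.

Equivalence classes: [k=m], [l=n].
Quotient map π: X → X/∼ sends k ↦ [k=m], l ↦ [l=n], m ↦ [k=m], n ↦ [l=n].
For each subset V ⊆ X/∼, compute π^{-1}(V) ⊆ X and check whether π^{-1}(V) ∈ τ. V is open in τ_Q iff π^{-1}(V) ∈ τ.
  V = {}: π^{-1}(V) = ∅ ∈ τ ✓.
  V = {[k=m]}: π^{-1}(V) = {k, m} ∉ τ ✗.
  V = {[l=n]}: π^{-1}(V) = {l, n} ∉ τ ✗.
  V = {[k=m], [l=n]}: π^{-1}(V) = {k, l, m, n} ∈ τ ✓.
Open sets in the quotient: τ_Q = {{}, {[k=m], [l=n]}} (2 elements).


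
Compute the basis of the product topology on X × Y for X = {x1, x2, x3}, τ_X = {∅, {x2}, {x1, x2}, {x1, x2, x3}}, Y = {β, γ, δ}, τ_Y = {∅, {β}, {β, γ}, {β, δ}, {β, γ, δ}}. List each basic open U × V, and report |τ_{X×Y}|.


Basis B = {∅ × ∅, {x2} × {β}, {x1, x2} × {β}, {x2} × {β, γ}, {x2} × {β, δ}, {x1, x2, x3} × {β}, {x2} × {β, γ, δ}, {x1, x2} × {β, γ}, {x1, x2} × {β, δ}, {x1, x2} × {β, γ, δ}, {x1, x2, x3} × {β, γ}, {x1, x2, x3} × {β, δ}, {x1, x2, x3} × {β, γ, δ}}; |τ_{X×Y}| = 30.

Enumerate products U × V with U ∈ τ_X, V ∈ τ_Y (deduplicated):
  ∅ × ∅ = {} (∅)
  {x2} × {β} = {(x2,β)}
  {x1, x2} × {β} = {(x1,β), (x2,β)}
  {x2} × {β, γ} = {(x2,β), (x2,γ)}
  {x2} × {β, δ} = {(x2,β), (x2,δ)}
  {x1, x2, x3} × {β} = {(x1,β), (x2,β), (x3,β)}
  {x2} × {β, γ, δ} = {(x2,β), (x2,γ), (x2,δ)}
  {x1, x2} × {β, γ} = {(x1,β), (x1,γ), (x2,β), (x2,γ)}
  {x1, x2} × {β, δ} = {(x1,β), (x1,δ), (x2,β), (x2,δ)}
  {x1, x2} × {β, γ, δ} = {(x1,β), (x1,γ), (x1,δ), (x2,β), (x2,γ), (x2,δ)}
  {x1, x2, x3} × {β, γ} = {(x1,β), (x1,γ), (x2,β), (x2,γ), (x3,β), (x3,γ)}
  {x1, x2, x3} × {β, δ} = {(x1,β), (x1,δ), (x2,β), (x2,δ), (x3,β), (x3,δ)}
  {x1, x2, x3} × {β, γ, δ} = {(x1,β), (x1,γ), (x1,δ), (x2,β), (x2,γ), (x2,δ), (x3,β), (x3,γ), (x3,δ)}
These 13 distinct sets form the basis B.
Close under arbitrary unions to get τ_{X×Y}; counting gives |τ_{X×Y}| = 30.


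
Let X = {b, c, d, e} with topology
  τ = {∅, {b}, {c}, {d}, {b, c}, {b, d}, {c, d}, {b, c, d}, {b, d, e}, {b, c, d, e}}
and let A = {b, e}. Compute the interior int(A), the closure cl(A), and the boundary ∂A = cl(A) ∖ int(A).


int(A) = {b}, cl(A) = {b, e}, ∂A = {e}.

Closed sets in (X, τ) are complements of opens:
  closed(X, τ) = {∅, {c}, {e}, {b, e}, {c, e}, {d, e}, {b, c, e}, {b, d, e}, {c, d, e}, {b, c, d, e}}.
int(A) = ⋃ {U ∈ τ : U ⊆ A}. Opens contained in A: ∅, {b}.
Taking the union of these: int(A) = {b}.
cl(A) = ⋂ {C closed : A ⊆ C}. Closed sets containing A: {b, e}, {b, c, e}, {b, d, e}, {b, c, d, e}.
Intersecting these: cl(A) = {b, e}.
∂A = cl(A) ∖ int(A) = {b, e} ∖ {b} = {e}.
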